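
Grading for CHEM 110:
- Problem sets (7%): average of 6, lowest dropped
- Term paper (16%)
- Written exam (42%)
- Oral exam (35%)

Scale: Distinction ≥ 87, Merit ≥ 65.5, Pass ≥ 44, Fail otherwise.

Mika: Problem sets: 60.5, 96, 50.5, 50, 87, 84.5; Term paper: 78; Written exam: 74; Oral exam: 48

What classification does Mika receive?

Merit

Problem sets: drop 50 → average of remaining 5 = 378.5/5 = 75.7
Weighted total:
  Problem sets 75.7 × 0.07 = 5.299
  Term paper 78 × 0.16 = 12.48
  Written exam 74 × 0.42 = 31.08
  Oral exam 48 × 0.35 = 16.8
Sum = 65.659
65.659 is ≥ 65.5 and < 87 → Merit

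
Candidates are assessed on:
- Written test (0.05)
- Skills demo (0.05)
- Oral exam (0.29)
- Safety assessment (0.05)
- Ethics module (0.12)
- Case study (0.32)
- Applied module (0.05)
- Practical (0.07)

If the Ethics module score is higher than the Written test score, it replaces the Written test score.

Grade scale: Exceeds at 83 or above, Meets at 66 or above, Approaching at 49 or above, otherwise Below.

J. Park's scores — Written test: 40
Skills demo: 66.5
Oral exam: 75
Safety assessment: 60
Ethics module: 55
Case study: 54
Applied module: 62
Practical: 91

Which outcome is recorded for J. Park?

Approaching

Ethics module (55) > Written test (40), so Written test counts as 55.
Weighted total:
  Written test 55 × 0.05 = 2.75
  Skills demo 66.5 × 0.05 = 3.325
  Oral exam 75 × 0.29 = 21.75
  Safety assessment 60 × 0.05 = 3
  Ethics module 55 × 0.12 = 6.6
  Case study 54 × 0.32 = 17.28
  Applied module 62 × 0.05 = 3.1
  Practical 91 × 0.07 = 6.37
Sum = 64.175
64.175 is ≥ 49 and < 66 → Approaching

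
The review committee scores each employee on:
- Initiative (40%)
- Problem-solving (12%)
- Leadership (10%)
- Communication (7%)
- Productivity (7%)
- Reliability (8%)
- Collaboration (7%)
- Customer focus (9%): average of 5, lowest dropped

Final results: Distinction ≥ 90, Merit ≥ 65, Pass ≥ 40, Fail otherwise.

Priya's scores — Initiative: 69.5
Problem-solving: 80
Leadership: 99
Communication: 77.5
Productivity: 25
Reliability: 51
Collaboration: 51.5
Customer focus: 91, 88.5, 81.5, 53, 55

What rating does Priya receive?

Merit

Customer focus: drop 53 → average of remaining 4 = 316/4 = 79
Weighted total:
  Initiative 69.5 × 0.4 = 27.8
  Problem-solving 80 × 0.12 = 9.6
  Leadership 99 × 0.1 = 9.9
  Communication 77.5 × 0.07 = 5.425
  Productivity 25 × 0.07 = 1.75
  Reliability 51 × 0.08 = 4.08
  Collaboration 51.5 × 0.07 = 3.605
  Customer focus 79 × 0.09 = 7.11
Sum = 69.27
69.27 is ≥ 65 and < 90 → Merit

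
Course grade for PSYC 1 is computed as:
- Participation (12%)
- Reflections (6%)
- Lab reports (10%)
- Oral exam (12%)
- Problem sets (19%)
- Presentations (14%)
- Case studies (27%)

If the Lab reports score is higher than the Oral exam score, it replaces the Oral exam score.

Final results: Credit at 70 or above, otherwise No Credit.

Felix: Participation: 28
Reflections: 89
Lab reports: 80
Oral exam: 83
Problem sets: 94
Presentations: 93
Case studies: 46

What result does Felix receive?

Lab reports (80) ≤ Oral exam (83), so Oral exam stays at 83.
Weighted total:
  Participation 28 × 0.12 = 3.36
  Reflections 89 × 0.06 = 5.34
  Lab reports 80 × 0.1 = 8
  Oral exam 83 × 0.12 = 9.96
  Problem sets 94 × 0.19 = 17.86
  Presentations 93 × 0.14 = 13.02
  Case studies 46 × 0.27 = 12.42
Sum = 69.96
69.96 < 70 → No Credit

No Credit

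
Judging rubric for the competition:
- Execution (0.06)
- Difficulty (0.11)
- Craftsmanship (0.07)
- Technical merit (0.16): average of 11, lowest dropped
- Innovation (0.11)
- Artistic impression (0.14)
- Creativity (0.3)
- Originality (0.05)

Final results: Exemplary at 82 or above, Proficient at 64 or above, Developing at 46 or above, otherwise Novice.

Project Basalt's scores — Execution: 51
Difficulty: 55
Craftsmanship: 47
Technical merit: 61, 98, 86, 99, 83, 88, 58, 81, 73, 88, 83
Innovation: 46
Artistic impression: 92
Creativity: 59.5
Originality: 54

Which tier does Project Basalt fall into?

Technical merit: drop 58 → average of remaining 10 = 840/10 = 84
Weighted total:
  Execution 51 × 0.06 = 3.06
  Difficulty 55 × 0.11 = 6.05
  Craftsmanship 47 × 0.07 = 3.29
  Technical merit 84 × 0.16 = 13.44
  Innovation 46 × 0.11 = 5.06
  Artistic impression 92 × 0.14 = 12.88
  Creativity 59.5 × 0.3 = 17.85
  Originality 54 × 0.05 = 2.7
Sum = 64.33
64.33 is ≥ 64 and < 82 → Proficient

Proficient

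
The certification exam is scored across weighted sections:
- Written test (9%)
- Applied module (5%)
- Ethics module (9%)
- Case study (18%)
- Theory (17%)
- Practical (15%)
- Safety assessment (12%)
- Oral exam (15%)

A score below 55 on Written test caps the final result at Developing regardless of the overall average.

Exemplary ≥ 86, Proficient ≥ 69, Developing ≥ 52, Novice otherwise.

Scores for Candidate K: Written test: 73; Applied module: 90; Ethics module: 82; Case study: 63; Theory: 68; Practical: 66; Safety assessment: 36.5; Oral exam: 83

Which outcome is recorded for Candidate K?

Written test score 73 ≥ 55: minimum met.
Weighted total:
  Written test 73 × 0.09 = 6.57
  Applied module 90 × 0.05 = 4.5
  Ethics module 82 × 0.09 = 7.38
  Case study 63 × 0.18 = 11.34
  Theory 68 × 0.17 = 11.56
  Practical 66 × 0.15 = 9.9
  Safety assessment 36.5 × 0.12 = 4.38
  Oral exam 83 × 0.15 = 12.45
Sum = 68.08
68.08 is ≥ 52 and < 69 → Developing

Developing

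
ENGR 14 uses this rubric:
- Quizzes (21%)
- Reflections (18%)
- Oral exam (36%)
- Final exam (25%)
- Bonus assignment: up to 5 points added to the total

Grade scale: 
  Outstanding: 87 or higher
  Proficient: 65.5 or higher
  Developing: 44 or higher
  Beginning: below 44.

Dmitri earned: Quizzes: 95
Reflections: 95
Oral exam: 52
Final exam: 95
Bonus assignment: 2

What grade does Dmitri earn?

Proficient

Weighted total:
  Quizzes 95 × 0.21 = 19.95
  Reflections 95 × 0.18 = 17.1
  Oral exam 52 × 0.36 = 18.72
  Final exam 95 × 0.25 = 23.75
Sum = 79.52
Bonus assignment: 79.52 + 2 = 81.52
81.52 is ≥ 65.5 and < 87 → Proficient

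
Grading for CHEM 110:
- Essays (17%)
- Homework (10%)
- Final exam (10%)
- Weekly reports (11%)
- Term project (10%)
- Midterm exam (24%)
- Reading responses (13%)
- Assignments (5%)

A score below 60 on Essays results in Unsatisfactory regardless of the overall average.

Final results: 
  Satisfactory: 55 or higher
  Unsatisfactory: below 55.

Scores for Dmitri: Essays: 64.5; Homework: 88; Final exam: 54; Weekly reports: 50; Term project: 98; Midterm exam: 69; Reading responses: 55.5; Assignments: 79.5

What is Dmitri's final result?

Satisfactory

Essays score 64.5 ≥ 60: minimum met.
Weighted total:
  Essays 64.5 × 0.17 = 10.965
  Homework 88 × 0.1 = 8.8
  Final exam 54 × 0.1 = 5.4
  Weekly reports 50 × 0.11 = 5.5
  Term project 98 × 0.1 = 9.8
  Midterm exam 69 × 0.24 = 16.56
  Reading responses 55.5 × 0.13 = 7.215
  Assignments 79.5 × 0.05 = 3.975
Sum = 68.215
68.215 ≥ 55 → Satisfactory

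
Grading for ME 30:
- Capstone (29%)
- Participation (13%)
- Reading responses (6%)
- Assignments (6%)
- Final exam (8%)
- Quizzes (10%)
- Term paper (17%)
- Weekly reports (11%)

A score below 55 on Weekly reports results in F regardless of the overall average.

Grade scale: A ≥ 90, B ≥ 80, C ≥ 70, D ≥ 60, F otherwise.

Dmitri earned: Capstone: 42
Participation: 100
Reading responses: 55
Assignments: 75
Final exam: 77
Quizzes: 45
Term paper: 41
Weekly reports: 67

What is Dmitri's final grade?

F

Weekly reports score 67 ≥ 55: minimum met.
Weighted total:
  Capstone 42 × 0.29 = 12.18
  Participation 100 × 0.13 = 13
  Reading responses 55 × 0.06 = 3.3
  Assignments 75 × 0.06 = 4.5
  Final exam 77 × 0.08 = 6.16
  Quizzes 45 × 0.1 = 4.5
  Term paper 41 × 0.17 = 6.97
  Weekly reports 67 × 0.11 = 7.37
Sum = 57.98
57.98 < 60 → F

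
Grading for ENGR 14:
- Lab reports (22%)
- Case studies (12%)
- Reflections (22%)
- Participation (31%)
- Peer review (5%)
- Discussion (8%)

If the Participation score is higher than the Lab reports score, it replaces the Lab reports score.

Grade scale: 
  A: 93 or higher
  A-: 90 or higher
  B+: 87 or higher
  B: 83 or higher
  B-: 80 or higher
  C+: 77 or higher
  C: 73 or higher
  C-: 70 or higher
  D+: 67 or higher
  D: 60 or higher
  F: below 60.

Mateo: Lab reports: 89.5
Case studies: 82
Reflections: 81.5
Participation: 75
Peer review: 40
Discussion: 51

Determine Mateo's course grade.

C

Participation (75) ≤ Lab reports (89.5), so Lab reports stays at 89.5.
Weighted total:
  Lab reports 89.5 × 0.22 = 19.69
  Case studies 82 × 0.12 = 9.84
  Reflections 81.5 × 0.22 = 17.93
  Participation 75 × 0.31 = 23.25
  Peer review 40 × 0.05 = 2
  Discussion 51 × 0.08 = 4.08
Sum = 76.79
76.79 is ≥ 73 and < 77 → C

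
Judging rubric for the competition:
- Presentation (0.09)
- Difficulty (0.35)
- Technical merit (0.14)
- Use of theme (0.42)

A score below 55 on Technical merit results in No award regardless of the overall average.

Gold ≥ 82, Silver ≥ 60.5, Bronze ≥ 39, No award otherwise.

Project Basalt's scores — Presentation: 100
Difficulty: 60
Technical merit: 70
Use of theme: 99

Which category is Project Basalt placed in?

Technical merit score 70 ≥ 55: minimum met.
Weighted total:
  Presentation 100 × 0.09 = 9
  Difficulty 60 × 0.35 = 21
  Technical merit 70 × 0.14 = 9.8
  Use of theme 99 × 0.42 = 41.58
Sum = 81.38
81.38 is ≥ 60.5 and < 82 → Silver

Silver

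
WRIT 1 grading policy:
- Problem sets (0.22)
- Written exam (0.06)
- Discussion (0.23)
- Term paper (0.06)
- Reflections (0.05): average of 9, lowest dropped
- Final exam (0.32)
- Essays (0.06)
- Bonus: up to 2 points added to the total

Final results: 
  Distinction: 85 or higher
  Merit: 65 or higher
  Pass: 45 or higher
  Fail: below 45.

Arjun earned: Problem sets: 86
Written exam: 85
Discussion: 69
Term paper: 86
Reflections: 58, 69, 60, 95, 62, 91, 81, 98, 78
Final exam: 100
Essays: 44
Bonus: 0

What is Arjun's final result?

Reflections: drop 58 → average of remaining 8 = 634/8 = 79.25
Weighted total:
  Problem sets 86 × 0.22 = 18.92
  Written exam 85 × 0.06 = 5.1
  Discussion 69 × 0.23 = 15.87
  Term paper 86 × 0.06 = 5.16
  Reflections 79.25 × 0.05 = 3.9625
  Final exam 100 × 0.32 = 32
  Essays 44 × 0.06 = 2.64
Sum = 83.6525
Bonus: 83.6525 + 0 = 83.6525
83.6525 is ≥ 65 and < 85 → Merit

Merit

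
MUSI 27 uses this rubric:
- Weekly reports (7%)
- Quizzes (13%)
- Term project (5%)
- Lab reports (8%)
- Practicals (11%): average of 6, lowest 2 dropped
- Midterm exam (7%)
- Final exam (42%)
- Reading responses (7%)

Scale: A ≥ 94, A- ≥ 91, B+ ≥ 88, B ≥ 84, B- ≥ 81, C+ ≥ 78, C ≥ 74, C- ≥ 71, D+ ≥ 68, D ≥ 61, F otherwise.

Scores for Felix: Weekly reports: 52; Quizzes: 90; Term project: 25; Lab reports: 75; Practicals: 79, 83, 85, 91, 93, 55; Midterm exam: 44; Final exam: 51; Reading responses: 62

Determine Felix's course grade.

D

Practicals: drop 55, 79 → average of remaining 4 = 352/4 = 88
Weighted total:
  Weekly reports 52 × 0.07 = 3.64
  Quizzes 90 × 0.13 = 11.7
  Term project 25 × 0.05 = 1.25
  Lab reports 75 × 0.08 = 6
  Practicals 88 × 0.11 = 9.68
  Midterm exam 44 × 0.07 = 3.08
  Final exam 51 × 0.42 = 21.42
  Reading responses 62 × 0.07 = 4.34
Sum = 61.11
61.11 is ≥ 61 and < 68 → D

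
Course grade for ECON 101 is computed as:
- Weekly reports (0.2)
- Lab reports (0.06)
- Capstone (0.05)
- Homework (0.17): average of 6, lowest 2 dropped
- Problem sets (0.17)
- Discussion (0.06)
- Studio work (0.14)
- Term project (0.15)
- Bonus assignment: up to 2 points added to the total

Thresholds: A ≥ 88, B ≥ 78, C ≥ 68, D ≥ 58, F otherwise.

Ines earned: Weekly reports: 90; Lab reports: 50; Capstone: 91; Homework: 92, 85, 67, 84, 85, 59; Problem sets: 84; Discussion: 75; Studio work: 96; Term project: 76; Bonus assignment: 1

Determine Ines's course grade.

B

Homework: drop 59, 67 → average of remaining 4 = 346/4 = 86.5
Weighted total:
  Weekly reports 90 × 0.2 = 18
  Lab reports 50 × 0.06 = 3
  Capstone 91 × 0.05 = 4.55
  Homework 86.5 × 0.17 = 14.705
  Problem sets 84 × 0.17 = 14.28
  Discussion 75 × 0.06 = 4.5
  Studio work 96 × 0.14 = 13.44
  Term project 76 × 0.15 = 11.4
Sum = 83.875
Bonus assignment: 83.875 + 1 = 84.875
84.875 is ≥ 78 and < 88 → B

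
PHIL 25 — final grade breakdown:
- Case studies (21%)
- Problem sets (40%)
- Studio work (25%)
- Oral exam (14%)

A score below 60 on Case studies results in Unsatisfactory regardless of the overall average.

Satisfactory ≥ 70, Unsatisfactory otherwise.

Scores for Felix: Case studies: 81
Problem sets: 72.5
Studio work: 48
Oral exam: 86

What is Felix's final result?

Case studies score 81 ≥ 60: minimum met.
Weighted total:
  Case studies 81 × 0.21 = 17.01
  Problem sets 72.5 × 0.4 = 29
  Studio work 48 × 0.25 = 12
  Oral exam 86 × 0.14 = 12.04
Sum = 70.05
70.05 ≥ 70 → Satisfactory

Satisfactory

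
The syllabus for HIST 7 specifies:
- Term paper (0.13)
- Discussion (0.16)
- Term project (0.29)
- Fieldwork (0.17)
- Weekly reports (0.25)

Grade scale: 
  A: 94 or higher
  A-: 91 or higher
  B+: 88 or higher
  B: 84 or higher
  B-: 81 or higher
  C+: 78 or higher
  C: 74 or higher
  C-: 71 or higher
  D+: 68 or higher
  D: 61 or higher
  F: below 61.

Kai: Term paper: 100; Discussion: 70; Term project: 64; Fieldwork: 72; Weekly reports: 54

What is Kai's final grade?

D+

Weighted total:
  Term paper 100 × 0.13 = 13
  Discussion 70 × 0.16 = 11.2
  Term project 64 × 0.29 = 18.56
  Fieldwork 72 × 0.17 = 12.24
  Weekly reports 54 × 0.25 = 13.5
Sum = 68.5
68.5 is ≥ 68 and < 71 → D+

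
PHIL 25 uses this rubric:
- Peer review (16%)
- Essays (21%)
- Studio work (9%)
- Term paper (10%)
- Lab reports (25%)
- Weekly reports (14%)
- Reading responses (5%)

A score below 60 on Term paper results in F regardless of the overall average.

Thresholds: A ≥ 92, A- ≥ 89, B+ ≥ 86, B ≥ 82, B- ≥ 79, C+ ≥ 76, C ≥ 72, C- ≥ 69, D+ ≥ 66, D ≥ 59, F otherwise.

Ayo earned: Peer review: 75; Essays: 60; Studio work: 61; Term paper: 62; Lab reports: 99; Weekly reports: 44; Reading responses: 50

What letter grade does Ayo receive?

Term paper score 62 ≥ 60: minimum met.
Weighted total:
  Peer review 75 × 0.16 = 12
  Essays 60 × 0.21 = 12.6
  Studio work 61 × 0.09 = 5.49
  Term paper 62 × 0.1 = 6.2
  Lab reports 99 × 0.25 = 24.75
  Weekly reports 44 × 0.14 = 6.16
  Reading responses 50 × 0.05 = 2.5
Sum = 69.7
69.7 is ≥ 69 and < 72 → C-

C-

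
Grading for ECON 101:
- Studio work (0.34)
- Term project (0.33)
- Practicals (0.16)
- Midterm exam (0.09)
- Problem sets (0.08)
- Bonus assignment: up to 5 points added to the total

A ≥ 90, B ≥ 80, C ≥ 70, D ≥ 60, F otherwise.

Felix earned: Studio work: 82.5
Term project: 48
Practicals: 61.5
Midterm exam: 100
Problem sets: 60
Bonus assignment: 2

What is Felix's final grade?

D

Weighted total:
  Studio work 82.5 × 0.34 = 28.05
  Term project 48 × 0.33 = 15.84
  Practicals 61.5 × 0.16 = 9.84
  Midterm exam 100 × 0.09 = 9
  Problem sets 60 × 0.08 = 4.8
Sum = 67.53
Bonus assignment: 67.53 + 2 = 69.53
69.53 is ≥ 60 and < 70 → D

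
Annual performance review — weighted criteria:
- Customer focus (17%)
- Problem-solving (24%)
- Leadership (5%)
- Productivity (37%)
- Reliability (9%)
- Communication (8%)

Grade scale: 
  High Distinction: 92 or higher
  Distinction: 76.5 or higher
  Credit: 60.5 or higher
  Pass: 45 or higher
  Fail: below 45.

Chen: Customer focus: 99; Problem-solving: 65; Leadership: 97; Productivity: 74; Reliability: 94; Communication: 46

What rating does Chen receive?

Distinction

Weighted total:
  Customer focus 99 × 0.17 = 16.83
  Problem-solving 65 × 0.24 = 15.6
  Leadership 97 × 0.05 = 4.85
  Productivity 74 × 0.37 = 27.38
  Reliability 94 × 0.09 = 8.46
  Communication 46 × 0.08 = 3.68
Sum = 76.8
76.8 is ≥ 76.5 and < 92 → Distinction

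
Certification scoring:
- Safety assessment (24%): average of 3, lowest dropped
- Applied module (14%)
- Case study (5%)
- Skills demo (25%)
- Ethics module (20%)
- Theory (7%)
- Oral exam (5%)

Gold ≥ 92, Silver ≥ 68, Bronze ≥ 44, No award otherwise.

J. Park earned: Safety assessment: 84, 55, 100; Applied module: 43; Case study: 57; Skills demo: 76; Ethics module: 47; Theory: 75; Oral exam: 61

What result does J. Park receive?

Bronze

Safety assessment: drop 55 → average of remaining 2 = 184/2 = 92
Weighted total:
  Safety assessment 92 × 0.24 = 22.08
  Applied module 43 × 0.14 = 6.02
  Case study 57 × 0.05 = 2.85
  Skills demo 76 × 0.25 = 19
  Ethics module 47 × 0.2 = 9.4
  Theory 75 × 0.07 = 5.25
  Oral exam 61 × 0.05 = 3.05
Sum = 67.65
67.65 is ≥ 44 and < 68 → Bronze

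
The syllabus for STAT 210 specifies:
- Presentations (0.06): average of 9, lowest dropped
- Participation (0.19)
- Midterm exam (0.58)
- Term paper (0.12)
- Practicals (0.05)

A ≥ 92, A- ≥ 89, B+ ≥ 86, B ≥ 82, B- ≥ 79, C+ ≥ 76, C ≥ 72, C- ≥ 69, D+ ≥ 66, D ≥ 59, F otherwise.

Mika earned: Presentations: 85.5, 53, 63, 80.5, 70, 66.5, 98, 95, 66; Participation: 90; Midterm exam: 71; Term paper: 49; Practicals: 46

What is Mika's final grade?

Presentations: drop 53 → average of remaining 8 = 624.5/8 = 78.0625
Weighted total:
  Presentations 78.0625 × 0.06 = 4.68375
  Participation 90 × 0.19 = 17.1
  Midterm exam 71 × 0.58 = 41.18
  Term paper 49 × 0.12 = 5.88
  Practicals 46 × 0.05 = 2.3
Sum = 71.14375
71.14375 is ≥ 69 and < 72 → C-

C-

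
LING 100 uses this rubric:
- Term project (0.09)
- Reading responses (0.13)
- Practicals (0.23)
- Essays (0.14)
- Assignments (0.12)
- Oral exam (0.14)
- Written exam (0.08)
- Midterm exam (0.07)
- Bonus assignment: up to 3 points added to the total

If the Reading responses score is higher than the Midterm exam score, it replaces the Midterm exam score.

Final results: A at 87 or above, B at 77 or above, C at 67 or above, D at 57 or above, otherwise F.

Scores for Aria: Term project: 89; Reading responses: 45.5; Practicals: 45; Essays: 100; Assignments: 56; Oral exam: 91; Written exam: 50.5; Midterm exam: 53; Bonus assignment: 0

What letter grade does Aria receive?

Reading responses (45.5) ≤ Midterm exam (53), so Midterm exam stays at 53.
Weighted total:
  Term project 89 × 0.09 = 8.01
  Reading responses 45.5 × 0.13 = 5.915
  Practicals 45 × 0.23 = 10.35
  Essays 100 × 0.14 = 14
  Assignments 56 × 0.12 = 6.72
  Oral exam 91 × 0.14 = 12.74
  Written exam 50.5 × 0.08 = 4.04
  Midterm exam 53 × 0.07 = 3.71
Sum = 65.485
Bonus assignment: 65.485 + 0 = 65.485
65.485 is ≥ 57 and < 67 → D

D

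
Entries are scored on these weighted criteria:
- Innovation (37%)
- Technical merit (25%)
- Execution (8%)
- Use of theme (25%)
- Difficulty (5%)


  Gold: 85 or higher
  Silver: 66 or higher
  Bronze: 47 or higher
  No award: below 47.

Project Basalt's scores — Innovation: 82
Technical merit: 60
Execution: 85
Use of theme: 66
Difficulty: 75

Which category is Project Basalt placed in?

Weighted total:
  Innovation 82 × 0.37 = 30.34
  Technical merit 60 × 0.25 = 15
  Execution 85 × 0.08 = 6.8
  Use of theme 66 × 0.25 = 16.5
  Difficulty 75 × 0.05 = 3.75
Sum = 72.39
72.39 is ≥ 66 and < 85 → Silver

Silver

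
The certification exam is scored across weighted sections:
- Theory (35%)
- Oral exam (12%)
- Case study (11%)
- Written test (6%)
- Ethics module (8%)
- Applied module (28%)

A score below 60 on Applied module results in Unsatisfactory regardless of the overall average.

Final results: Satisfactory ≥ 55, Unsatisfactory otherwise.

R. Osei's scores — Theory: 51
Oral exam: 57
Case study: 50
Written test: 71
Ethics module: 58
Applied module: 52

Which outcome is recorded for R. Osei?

Applied module score 52 < 60: minimum not met.
Weighted total:
  Theory 51 × 0.35 = 17.85
  Oral exam 57 × 0.12 = 6.84
  Case study 50 × 0.11 = 5.5
  Written test 71 × 0.06 = 4.26
  Ethics module 58 × 0.08 = 4.64
  Applied module 52 × 0.28 = 14.56
Sum = 53.65
Because the Applied module minimum was not met, the result is Unsatisfactory.

Unsatisfactory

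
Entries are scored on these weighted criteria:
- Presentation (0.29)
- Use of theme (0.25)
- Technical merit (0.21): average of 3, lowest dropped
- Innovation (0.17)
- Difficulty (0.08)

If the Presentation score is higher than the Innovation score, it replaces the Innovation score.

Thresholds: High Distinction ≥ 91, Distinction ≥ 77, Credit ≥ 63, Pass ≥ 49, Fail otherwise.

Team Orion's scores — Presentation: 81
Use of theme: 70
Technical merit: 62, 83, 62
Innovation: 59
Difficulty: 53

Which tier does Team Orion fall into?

Credit

Technical merit: drop 62 → average of remaining 2 = 145/2 = 72.5
Presentation (81) > Innovation (59), so Innovation counts as 81.
Weighted total:
  Presentation 81 × 0.29 = 23.49
  Use of theme 70 × 0.25 = 17.5
  Technical merit 72.5 × 0.21 = 15.225
  Innovation 81 × 0.17 = 13.77
  Difficulty 53 × 0.08 = 4.24
Sum = 74.225
74.225 is ≥ 63 and < 77 → Credit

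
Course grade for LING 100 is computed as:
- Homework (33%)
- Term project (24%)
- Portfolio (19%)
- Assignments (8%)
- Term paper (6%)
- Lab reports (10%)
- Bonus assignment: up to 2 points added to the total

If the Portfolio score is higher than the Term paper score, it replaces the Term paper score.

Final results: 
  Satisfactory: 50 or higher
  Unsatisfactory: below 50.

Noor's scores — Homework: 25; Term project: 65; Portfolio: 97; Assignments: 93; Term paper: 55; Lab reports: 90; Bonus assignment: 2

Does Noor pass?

Portfolio (97) > Term paper (55), so Term paper counts as 97.
Weighted total:
  Homework 25 × 0.33 = 8.25
  Term project 65 × 0.24 = 15.6
  Portfolio 97 × 0.19 = 18.43
  Assignments 93 × 0.08 = 7.44
  Term paper 97 × 0.06 = 5.82
  Lab reports 90 × 0.1 = 9
Sum = 64.54
Bonus assignment: 64.54 + 2 = 66.54
66.54 ≥ 50 → Satisfactory

Satisfactory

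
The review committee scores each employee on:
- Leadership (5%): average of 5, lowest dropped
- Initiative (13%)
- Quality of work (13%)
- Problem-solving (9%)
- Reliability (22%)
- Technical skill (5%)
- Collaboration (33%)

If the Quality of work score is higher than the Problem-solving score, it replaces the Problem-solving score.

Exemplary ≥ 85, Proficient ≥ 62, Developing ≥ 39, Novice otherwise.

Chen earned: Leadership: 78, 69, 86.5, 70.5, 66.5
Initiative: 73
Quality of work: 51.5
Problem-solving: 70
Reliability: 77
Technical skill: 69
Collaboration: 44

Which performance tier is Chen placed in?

Developing

Leadership: drop 66.5 → average of remaining 4 = 304/4 = 76
Quality of work (51.5) ≤ Problem-solving (70), so Problem-solving stays at 70.
Weighted total:
  Leadership 76 × 0.05 = 3.8
  Initiative 73 × 0.13 = 9.49
  Quality of work 51.5 × 0.13 = 6.695
  Problem-solving 70 × 0.09 = 6.3
  Reliability 77 × 0.22 = 16.94
  Technical skill 69 × 0.05 = 3.45
  Collaboration 44 × 0.33 = 14.52
Sum = 61.195
61.195 is ≥ 39 and < 62 → Developing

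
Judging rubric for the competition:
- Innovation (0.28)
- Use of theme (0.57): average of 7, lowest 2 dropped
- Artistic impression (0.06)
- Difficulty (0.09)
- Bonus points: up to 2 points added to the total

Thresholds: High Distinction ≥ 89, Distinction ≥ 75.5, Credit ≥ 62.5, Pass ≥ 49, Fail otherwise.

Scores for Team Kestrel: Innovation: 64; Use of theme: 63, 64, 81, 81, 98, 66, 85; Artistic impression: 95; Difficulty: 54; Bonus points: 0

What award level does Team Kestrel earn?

Credit

Use of theme: drop 63, 64 → average of remaining 5 = 411/5 = 82.2
Weighted total:
  Innovation 64 × 0.28 = 17.92
  Use of theme 82.2 × 0.57 = 46.854
  Artistic impression 95 × 0.06 = 5.7
  Difficulty 54 × 0.09 = 4.86
Sum = 75.334
Bonus points: 75.334 + 0 = 75.334
75.334 is ≥ 62.5 and < 75.5 → Credit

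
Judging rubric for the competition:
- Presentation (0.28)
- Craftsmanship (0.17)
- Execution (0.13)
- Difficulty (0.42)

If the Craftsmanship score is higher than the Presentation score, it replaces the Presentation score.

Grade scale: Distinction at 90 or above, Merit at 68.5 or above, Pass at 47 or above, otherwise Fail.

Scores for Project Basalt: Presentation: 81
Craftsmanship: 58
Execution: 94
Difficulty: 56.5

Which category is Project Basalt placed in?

Craftsmanship (58) ≤ Presentation (81), so Presentation stays at 81.
Weighted total:
  Presentation 81 × 0.28 = 22.68
  Craftsmanship 58 × 0.17 = 9.86
  Execution 94 × 0.13 = 12.22
  Difficulty 56.5 × 0.42 = 23.73
Sum = 68.49
68.49 is ≥ 47 and < 68.5 → Pass

Pass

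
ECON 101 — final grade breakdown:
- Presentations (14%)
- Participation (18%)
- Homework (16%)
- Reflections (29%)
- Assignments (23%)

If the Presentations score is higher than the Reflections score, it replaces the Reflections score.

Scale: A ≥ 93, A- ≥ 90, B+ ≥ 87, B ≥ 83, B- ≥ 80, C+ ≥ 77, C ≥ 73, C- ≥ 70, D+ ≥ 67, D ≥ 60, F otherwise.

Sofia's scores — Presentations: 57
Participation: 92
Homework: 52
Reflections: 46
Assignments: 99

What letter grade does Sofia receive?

C-

Presentations (57) > Reflections (46), so Reflections counts as 57.
Weighted total:
  Presentations 57 × 0.14 = 7.98
  Participation 92 × 0.18 = 16.56
  Homework 52 × 0.16 = 8.32
  Reflections 57 × 0.29 = 16.53
  Assignments 99 × 0.23 = 22.77
Sum = 72.16
72.16 is ≥ 70 and < 73 → C-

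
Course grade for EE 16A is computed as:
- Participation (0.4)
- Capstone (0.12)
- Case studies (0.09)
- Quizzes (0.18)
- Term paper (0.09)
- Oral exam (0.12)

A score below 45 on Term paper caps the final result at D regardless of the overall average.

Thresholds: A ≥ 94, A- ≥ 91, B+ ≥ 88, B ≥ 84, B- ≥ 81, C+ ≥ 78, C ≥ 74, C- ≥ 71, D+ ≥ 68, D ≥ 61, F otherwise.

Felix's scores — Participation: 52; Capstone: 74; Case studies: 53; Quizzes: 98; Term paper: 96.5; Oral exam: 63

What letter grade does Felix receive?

D+

Term paper score 96.5 ≥ 45: minimum met.
Weighted total:
  Participation 52 × 0.4 = 20.8
  Capstone 74 × 0.12 = 8.88
  Case studies 53 × 0.09 = 4.77
  Quizzes 98 × 0.18 = 17.64
  Term paper 96.5 × 0.09 = 8.685
  Oral exam 63 × 0.12 = 7.56
Sum = 68.335
68.335 is ≥ 68 and < 71 → D+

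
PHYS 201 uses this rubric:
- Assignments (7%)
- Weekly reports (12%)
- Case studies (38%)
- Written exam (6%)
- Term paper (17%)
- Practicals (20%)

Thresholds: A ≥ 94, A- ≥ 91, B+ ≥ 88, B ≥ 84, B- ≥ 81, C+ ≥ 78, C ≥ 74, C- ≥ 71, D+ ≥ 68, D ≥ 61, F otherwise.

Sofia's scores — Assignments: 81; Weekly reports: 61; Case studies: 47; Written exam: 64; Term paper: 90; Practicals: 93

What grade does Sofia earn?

D+

Weighted total:
  Assignments 81 × 0.07 = 5.67
  Weekly reports 61 × 0.12 = 7.32
  Case studies 47 × 0.38 = 17.86
  Written exam 64 × 0.06 = 3.84
  Term paper 90 × 0.17 = 15.3
  Practicals 93 × 0.2 = 18.6
Sum = 68.59
68.59 is ≥ 68 and < 71 → D+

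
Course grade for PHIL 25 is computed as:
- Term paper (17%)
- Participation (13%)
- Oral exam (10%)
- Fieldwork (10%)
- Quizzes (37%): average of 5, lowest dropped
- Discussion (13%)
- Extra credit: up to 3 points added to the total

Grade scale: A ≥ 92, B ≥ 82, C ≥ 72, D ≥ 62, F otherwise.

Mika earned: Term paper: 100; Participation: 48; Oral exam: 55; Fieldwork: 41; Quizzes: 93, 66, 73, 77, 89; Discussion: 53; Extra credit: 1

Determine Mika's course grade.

Quizzes: drop 66 → average of remaining 4 = 332/4 = 83
Weighted total:
  Term paper 100 × 0.17 = 17
  Participation 48 × 0.13 = 6.24
  Oral exam 55 × 0.1 = 5.5
  Fieldwork 41 × 0.1 = 4.1
  Quizzes 83 × 0.37 = 30.71
  Discussion 53 × 0.13 = 6.89
Sum = 70.44
Extra credit: 70.44 + 1 = 71.44
71.44 is ≥ 62 and < 72 → D

D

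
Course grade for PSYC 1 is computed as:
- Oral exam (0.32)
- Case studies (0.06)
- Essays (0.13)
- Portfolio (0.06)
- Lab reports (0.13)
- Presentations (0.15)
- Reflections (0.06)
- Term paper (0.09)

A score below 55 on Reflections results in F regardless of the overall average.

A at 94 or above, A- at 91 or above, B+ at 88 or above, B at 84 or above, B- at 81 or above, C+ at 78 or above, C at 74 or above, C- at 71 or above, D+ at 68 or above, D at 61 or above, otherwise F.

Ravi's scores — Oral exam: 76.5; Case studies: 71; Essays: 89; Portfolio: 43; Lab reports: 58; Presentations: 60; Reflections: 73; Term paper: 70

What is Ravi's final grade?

Reflections score 73 ≥ 55: minimum met.
Weighted total:
  Oral exam 76.5 × 0.32 = 24.48
  Case studies 71 × 0.06 = 4.26
  Essays 89 × 0.13 = 11.57
  Portfolio 43 × 0.06 = 2.58
  Lab reports 58 × 0.13 = 7.54
  Presentations 60 × 0.15 = 9
  Reflections 73 × 0.06 = 4.38
  Term paper 70 × 0.09 = 6.3
Sum = 70.11
70.11 is ≥ 68 and < 71 → D+

D+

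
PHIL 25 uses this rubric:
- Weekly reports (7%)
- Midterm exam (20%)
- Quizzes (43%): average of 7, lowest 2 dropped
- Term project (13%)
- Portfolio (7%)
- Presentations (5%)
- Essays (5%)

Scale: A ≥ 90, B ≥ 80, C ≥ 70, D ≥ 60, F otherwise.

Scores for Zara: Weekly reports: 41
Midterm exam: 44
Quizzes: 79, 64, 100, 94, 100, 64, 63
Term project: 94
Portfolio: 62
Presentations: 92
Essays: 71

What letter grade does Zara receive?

Quizzes: drop 63, 64 → average of remaining 5 = 437/5 = 87.4
Weighted total:
  Weekly reports 41 × 0.07 = 2.87
  Midterm exam 44 × 0.2 = 8.8
  Quizzes 87.4 × 0.43 = 37.582
  Term project 94 × 0.13 = 12.22
  Portfolio 62 × 0.07 = 4.34
  Presentations 92 × 0.05 = 4.6
  Essays 71 × 0.05 = 3.55
Sum = 73.962
73.962 is ≥ 70 and < 80 → C

C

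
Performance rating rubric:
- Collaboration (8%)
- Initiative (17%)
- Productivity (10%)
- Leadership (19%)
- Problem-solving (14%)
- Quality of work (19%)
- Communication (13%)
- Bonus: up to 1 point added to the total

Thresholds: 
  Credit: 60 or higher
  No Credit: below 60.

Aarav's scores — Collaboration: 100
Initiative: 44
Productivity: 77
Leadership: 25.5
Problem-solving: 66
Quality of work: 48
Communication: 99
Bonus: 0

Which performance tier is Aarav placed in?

No Credit

Weighted total:
  Collaboration 100 × 0.08 = 8
  Initiative 44 × 0.17 = 7.48
  Productivity 77 × 0.1 = 7.7
  Leadership 25.5 × 0.19 = 4.845
  Problem-solving 66 × 0.14 = 9.24
  Quality of work 48 × 0.19 = 9.12
  Communication 99 × 0.13 = 12.87
Sum = 59.255
Bonus: 59.255 + 0 = 59.255
59.255 < 60 → No Credit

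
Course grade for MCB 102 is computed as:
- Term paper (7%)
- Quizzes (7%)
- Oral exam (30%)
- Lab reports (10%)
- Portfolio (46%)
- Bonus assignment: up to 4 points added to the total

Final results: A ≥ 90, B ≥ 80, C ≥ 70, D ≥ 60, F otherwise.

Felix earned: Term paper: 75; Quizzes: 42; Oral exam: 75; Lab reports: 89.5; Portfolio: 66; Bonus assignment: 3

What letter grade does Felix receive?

C

Weighted total:
  Term paper 75 × 0.07 = 5.25
  Quizzes 42 × 0.07 = 2.94
  Oral exam 75 × 0.3 = 22.5
  Lab reports 89.5 × 0.1 = 8.95
  Portfolio 66 × 0.46 = 30.36
Sum = 70
Bonus assignment: 70 + 3 = 73
73 is ≥ 70 and < 80 → C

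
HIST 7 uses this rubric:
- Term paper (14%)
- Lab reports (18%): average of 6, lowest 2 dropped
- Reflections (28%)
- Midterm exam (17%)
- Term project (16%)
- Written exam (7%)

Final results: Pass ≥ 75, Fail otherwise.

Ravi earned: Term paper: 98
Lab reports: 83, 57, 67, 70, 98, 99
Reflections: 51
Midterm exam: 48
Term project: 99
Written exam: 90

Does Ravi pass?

Lab reports: drop 57, 67 → average of remaining 4 = 350/4 = 87.5
Weighted total:
  Term paper 98 × 0.14 = 13.72
  Lab reports 87.5 × 0.18 = 15.75
  Reflections 51 × 0.28 = 14.28
  Midterm exam 48 × 0.17 = 8.16
  Term project 99 × 0.16 = 15.84
  Written exam 90 × 0.07 = 6.3
Sum = 74.05
74.05 < 75 → Fail

Fail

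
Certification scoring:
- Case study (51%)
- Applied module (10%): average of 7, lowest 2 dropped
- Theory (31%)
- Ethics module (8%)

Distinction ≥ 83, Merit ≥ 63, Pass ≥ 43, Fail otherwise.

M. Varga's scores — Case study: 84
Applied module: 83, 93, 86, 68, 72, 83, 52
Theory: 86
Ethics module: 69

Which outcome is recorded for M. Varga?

Distinction

Applied module: drop 52, 68 → average of remaining 5 = 417/5 = 83.4
Weighted total:
  Case study 84 × 0.51 = 42.84
  Applied module 83.4 × 0.1 = 8.34
  Theory 86 × 0.31 = 26.66
  Ethics module 69 × 0.08 = 5.52
Sum = 83.36
83.36 ≥ 83 → Distinction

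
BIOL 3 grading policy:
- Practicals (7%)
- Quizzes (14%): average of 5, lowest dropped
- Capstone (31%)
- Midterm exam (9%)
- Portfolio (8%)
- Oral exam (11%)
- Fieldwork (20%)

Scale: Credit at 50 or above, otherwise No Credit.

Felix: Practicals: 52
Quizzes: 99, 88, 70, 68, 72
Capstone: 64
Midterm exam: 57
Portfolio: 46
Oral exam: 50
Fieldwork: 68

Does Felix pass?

Quizzes: drop 68 → average of remaining 4 = 329/4 = 82.25
Weighted total:
  Practicals 52 × 0.07 = 3.64
  Quizzes 82.25 × 0.14 = 11.515
  Capstone 64 × 0.31 = 19.84
  Midterm exam 57 × 0.09 = 5.13
  Portfolio 46 × 0.08 = 3.68
  Oral exam 50 × 0.11 = 5.5
  Fieldwork 68 × 0.2 = 13.6
Sum = 62.905
62.905 ≥ 50 → Credit

Credit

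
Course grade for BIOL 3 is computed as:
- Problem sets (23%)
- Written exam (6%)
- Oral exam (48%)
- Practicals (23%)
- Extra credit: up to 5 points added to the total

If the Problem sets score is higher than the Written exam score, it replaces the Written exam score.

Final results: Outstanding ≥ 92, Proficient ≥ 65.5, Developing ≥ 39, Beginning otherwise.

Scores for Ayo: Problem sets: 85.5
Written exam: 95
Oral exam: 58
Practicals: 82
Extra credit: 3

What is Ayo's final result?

Proficient

Problem sets (85.5) ≤ Written exam (95), so Written exam stays at 95.
Weighted total:
  Problem sets 85.5 × 0.23 = 19.665
  Written exam 95 × 0.06 = 5.7
  Oral exam 58 × 0.48 = 27.84
  Practicals 82 × 0.23 = 18.86
Sum = 72.065
Extra credit: 72.065 + 3 = 75.065
75.065 is ≥ 65.5 and < 92 → Proficient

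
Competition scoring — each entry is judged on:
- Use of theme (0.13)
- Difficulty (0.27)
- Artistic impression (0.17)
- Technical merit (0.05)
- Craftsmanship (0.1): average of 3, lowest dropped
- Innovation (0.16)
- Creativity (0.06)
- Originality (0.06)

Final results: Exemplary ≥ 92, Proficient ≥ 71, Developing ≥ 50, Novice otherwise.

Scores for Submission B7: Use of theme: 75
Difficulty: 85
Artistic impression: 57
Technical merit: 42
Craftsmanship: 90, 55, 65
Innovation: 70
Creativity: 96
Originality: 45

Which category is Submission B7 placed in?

Proficient

Craftsmanship: drop 55 → average of remaining 2 = 155/2 = 77.5
Weighted total:
  Use of theme 75 × 0.13 = 9.75
  Difficulty 85 × 0.27 = 22.95
  Artistic impression 57 × 0.17 = 9.69
  Technical merit 42 × 0.05 = 2.1
  Craftsmanship 77.5 × 0.1 = 7.75
  Innovation 70 × 0.16 = 11.2
  Creativity 96 × 0.06 = 5.76
  Originality 45 × 0.06 = 2.7
Sum = 71.9
71.9 is ≥ 71 and < 92 → Proficient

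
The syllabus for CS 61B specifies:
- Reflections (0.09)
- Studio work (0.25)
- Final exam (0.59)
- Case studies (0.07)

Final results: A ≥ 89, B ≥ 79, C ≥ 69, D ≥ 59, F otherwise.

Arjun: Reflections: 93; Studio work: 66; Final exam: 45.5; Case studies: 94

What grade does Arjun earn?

F

Weighted total:
  Reflections 93 × 0.09 = 8.37
  Studio work 66 × 0.25 = 16.5
  Final exam 45.5 × 0.59 = 26.845
  Case studies 94 × 0.07 = 6.58
Sum = 58.295
58.295 < 59 → F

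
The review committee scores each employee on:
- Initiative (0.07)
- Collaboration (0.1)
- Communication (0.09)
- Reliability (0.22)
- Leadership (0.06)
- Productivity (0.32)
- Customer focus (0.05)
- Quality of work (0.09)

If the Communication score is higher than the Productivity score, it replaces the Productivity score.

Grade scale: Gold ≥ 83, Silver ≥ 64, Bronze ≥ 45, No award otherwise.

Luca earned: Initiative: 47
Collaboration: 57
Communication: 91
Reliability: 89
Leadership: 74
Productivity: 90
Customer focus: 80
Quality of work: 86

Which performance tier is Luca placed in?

Communication (91) > Productivity (90), so Productivity counts as 91.
Weighted total:
  Initiative 47 × 0.07 = 3.29
  Collaboration 57 × 0.1 = 5.7
  Communication 91 × 0.09 = 8.19
  Reliability 89 × 0.22 = 19.58
  Leadership 74 × 0.06 = 4.44
  Productivity 91 × 0.32 = 29.12
  Customer focus 80 × 0.05 = 4
  Quality of work 86 × 0.09 = 7.74
Sum = 82.06
82.06 is ≥ 64 and < 83 → Silver

Silver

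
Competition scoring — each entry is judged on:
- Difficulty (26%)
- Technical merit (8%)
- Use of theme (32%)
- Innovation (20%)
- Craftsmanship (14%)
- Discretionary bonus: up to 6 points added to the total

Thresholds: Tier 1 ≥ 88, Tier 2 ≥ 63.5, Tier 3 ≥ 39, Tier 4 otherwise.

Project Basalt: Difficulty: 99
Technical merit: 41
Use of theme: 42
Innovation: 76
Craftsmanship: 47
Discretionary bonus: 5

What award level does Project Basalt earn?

Weighted total:
  Difficulty 99 × 0.26 = 25.74
  Technical merit 41 × 0.08 = 3.28
  Use of theme 42 × 0.32 = 13.44
  Innovation 76 × 0.2 = 15.2
  Craftsmanship 47 × 0.14 = 6.58
Sum = 64.24
Discretionary bonus: 64.24 + 5 = 69.24
69.24 is ≥ 63.5 and < 88 → Tier 2

Tier 2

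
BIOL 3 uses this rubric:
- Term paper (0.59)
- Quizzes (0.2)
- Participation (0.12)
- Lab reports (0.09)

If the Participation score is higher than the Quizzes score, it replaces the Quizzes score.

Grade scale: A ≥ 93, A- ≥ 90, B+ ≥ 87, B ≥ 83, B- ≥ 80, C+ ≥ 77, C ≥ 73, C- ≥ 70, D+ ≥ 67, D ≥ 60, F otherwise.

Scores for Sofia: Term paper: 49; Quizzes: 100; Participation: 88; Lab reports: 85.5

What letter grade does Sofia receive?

Participation (88) ≤ Quizzes (100), so Quizzes stays at 100.
Weighted total:
  Term paper 49 × 0.59 = 28.91
  Quizzes 100 × 0.2 = 20
  Participation 88 × 0.12 = 10.56
  Lab reports 85.5 × 0.09 = 7.695
Sum = 67.165
67.165 is ≥ 67 and < 70 → D+

D+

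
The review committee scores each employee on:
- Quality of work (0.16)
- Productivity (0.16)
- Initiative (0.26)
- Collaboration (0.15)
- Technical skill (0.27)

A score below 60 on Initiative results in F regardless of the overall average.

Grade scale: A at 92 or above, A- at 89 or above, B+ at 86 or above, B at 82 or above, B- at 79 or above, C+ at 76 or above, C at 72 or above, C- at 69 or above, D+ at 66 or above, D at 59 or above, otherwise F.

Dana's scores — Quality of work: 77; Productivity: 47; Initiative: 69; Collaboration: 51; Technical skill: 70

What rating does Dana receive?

Initiative score 69 ≥ 60: minimum met.
Weighted total:
  Quality of work 77 × 0.16 = 12.32
  Productivity 47 × 0.16 = 7.52
  Initiative 69 × 0.26 = 17.94
  Collaboration 51 × 0.15 = 7.65
  Technical skill 70 × 0.27 = 18.9
Sum = 64.33
64.33 is ≥ 59 and < 66 → D

D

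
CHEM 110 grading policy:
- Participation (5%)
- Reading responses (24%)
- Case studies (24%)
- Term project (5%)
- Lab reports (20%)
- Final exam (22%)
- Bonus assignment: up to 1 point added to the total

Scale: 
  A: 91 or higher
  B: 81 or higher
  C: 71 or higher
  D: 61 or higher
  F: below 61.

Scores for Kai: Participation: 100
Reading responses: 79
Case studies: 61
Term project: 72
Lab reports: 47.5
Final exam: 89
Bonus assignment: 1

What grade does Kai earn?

Weighted total:
  Participation 100 × 0.05 = 5
  Reading responses 79 × 0.24 = 18.96
  Case studies 61 × 0.24 = 14.64
  Term project 72 × 0.05 = 3.6
  Lab reports 47.5 × 0.2 = 9.5
  Final exam 89 × 0.22 = 19.58
Sum = 71.28
Bonus assignment: 71.28 + 1 = 72.28
72.28 is ≥ 71 and < 81 → C

C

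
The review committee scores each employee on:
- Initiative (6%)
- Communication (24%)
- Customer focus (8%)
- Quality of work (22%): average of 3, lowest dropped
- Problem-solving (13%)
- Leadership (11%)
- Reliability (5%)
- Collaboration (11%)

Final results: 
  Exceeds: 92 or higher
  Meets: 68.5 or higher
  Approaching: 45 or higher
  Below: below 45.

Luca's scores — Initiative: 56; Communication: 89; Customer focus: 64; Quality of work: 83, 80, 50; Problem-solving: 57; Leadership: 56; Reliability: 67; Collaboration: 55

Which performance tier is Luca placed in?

Meets

Quality of work: drop 50 → average of remaining 2 = 163/2 = 81.5
Weighted total:
  Initiative 56 × 0.06 = 3.36
  Communication 89 × 0.24 = 21.36
  Customer focus 64 × 0.08 = 5.12
  Quality of work 81.5 × 0.22 = 17.93
  Problem-solving 57 × 0.13 = 7.41
  Leadership 56 × 0.11 = 6.16
  Reliability 67 × 0.05 = 3.35
  Collaboration 55 × 0.11 = 6.05
Sum = 70.74
70.74 is ≥ 68.5 and < 92 → Meets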